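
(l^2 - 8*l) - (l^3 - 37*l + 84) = -l^3 + l^2 + 29*l - 84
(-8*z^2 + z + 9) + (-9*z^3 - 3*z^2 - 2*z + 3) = -9*z^3 - 11*z^2 - z + 12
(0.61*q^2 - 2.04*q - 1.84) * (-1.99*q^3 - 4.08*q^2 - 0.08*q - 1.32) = -1.2139*q^5 + 1.5708*q^4 + 11.936*q^3 + 6.8652*q^2 + 2.84*q + 2.4288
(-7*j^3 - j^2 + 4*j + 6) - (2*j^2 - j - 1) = -7*j^3 - 3*j^2 + 5*j + 7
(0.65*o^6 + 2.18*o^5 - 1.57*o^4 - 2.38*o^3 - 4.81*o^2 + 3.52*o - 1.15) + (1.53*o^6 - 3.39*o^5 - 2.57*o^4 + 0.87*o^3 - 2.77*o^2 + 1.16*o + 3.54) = 2.18*o^6 - 1.21*o^5 - 4.14*o^4 - 1.51*o^3 - 7.58*o^2 + 4.68*o + 2.39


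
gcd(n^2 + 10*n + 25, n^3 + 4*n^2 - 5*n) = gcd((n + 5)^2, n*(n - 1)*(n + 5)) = n + 5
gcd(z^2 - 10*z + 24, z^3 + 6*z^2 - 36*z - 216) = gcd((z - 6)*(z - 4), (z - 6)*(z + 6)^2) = z - 6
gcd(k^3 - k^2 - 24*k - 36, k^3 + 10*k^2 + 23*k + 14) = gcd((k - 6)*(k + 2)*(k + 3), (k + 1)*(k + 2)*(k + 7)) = k + 2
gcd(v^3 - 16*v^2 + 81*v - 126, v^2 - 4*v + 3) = v - 3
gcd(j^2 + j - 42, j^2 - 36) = j - 6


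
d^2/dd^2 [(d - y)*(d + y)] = 2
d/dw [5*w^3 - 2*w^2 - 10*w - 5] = 15*w^2 - 4*w - 10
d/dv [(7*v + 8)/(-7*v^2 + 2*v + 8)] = (49*v^2 + 112*v + 40)/(49*v^4 - 28*v^3 - 108*v^2 + 32*v + 64)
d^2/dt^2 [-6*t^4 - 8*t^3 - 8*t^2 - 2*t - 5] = -72*t^2 - 48*t - 16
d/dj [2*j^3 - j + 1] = 6*j^2 - 1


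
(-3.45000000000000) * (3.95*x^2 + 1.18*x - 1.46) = -13.6275*x^2 - 4.071*x + 5.037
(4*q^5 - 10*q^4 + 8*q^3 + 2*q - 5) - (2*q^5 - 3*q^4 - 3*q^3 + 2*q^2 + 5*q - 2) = 2*q^5 - 7*q^4 + 11*q^3 - 2*q^2 - 3*q - 3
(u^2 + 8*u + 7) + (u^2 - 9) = 2*u^2 + 8*u - 2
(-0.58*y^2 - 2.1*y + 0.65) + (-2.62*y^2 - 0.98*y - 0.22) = -3.2*y^2 - 3.08*y + 0.43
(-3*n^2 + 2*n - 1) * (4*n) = -12*n^3 + 8*n^2 - 4*n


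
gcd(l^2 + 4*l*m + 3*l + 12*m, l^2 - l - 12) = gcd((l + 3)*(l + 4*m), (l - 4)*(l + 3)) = l + 3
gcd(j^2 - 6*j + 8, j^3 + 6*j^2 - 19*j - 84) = j - 4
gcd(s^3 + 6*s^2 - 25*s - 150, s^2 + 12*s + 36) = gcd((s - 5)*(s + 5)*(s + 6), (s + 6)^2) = s + 6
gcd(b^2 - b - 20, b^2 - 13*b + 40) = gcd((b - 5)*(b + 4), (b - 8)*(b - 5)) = b - 5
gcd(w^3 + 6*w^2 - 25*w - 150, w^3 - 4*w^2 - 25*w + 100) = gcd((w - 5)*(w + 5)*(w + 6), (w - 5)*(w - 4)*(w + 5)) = w^2 - 25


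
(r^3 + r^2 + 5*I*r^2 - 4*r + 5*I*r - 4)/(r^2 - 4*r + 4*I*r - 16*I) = (r^2 + r*(1 + I) + I)/(r - 4)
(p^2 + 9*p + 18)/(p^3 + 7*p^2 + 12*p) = (p + 6)/(p*(p + 4))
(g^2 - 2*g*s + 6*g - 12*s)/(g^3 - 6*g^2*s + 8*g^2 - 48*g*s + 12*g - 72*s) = (-g + 2*s)/(-g^2 + 6*g*s - 2*g + 12*s)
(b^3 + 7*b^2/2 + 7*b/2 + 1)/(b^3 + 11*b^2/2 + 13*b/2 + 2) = (b + 2)/(b + 4)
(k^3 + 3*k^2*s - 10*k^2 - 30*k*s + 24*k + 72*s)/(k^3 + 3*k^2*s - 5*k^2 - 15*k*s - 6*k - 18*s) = (k - 4)/(k + 1)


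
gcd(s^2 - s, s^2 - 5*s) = s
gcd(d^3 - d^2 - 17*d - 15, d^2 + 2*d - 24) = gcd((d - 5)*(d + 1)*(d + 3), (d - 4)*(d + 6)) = 1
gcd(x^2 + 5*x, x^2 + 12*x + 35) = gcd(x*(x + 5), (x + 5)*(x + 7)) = x + 5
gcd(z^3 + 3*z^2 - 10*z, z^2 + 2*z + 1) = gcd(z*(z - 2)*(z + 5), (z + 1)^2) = 1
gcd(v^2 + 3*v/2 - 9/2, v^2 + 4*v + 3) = v + 3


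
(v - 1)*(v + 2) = v^2 + v - 2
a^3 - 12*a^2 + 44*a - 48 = (a - 6)*(a - 4)*(a - 2)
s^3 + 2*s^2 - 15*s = s*(s - 3)*(s + 5)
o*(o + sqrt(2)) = o^2 + sqrt(2)*o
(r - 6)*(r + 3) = r^2 - 3*r - 18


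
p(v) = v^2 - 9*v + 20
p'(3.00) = -3.00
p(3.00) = 2.00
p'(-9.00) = -27.00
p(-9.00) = 182.00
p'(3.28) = -2.44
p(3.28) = 1.24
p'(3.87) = -1.26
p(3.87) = 0.15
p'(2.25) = -4.50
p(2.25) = 4.81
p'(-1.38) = -11.76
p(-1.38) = 34.32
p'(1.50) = -6.00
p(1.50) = 8.75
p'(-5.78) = -20.56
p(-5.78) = 105.43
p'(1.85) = -5.30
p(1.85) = 6.77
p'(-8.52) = -26.04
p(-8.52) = 169.27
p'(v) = 2*v - 9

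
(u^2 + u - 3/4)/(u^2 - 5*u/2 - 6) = (u - 1/2)/(u - 4)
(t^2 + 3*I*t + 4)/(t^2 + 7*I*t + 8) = (t + 4*I)/(t + 8*I)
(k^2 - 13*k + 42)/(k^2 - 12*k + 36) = (k - 7)/(k - 6)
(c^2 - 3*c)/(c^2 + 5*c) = (c - 3)/(c + 5)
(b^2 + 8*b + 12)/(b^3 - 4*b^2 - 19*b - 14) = (b + 6)/(b^2 - 6*b - 7)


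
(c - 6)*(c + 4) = c^2 - 2*c - 24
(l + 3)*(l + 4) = l^2 + 7*l + 12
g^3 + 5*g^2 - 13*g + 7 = (g - 1)^2*(g + 7)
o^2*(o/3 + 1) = o^3/3 + o^2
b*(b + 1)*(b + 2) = b^3 + 3*b^2 + 2*b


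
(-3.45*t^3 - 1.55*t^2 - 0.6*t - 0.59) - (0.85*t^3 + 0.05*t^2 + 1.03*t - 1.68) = -4.3*t^3 - 1.6*t^2 - 1.63*t + 1.09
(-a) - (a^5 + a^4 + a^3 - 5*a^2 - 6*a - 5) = -a^5 - a^4 - a^3 + 5*a^2 + 5*a + 5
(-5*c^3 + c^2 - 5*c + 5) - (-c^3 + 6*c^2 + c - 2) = -4*c^3 - 5*c^2 - 6*c + 7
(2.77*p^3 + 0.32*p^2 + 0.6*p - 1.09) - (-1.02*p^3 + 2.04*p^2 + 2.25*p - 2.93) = 3.79*p^3 - 1.72*p^2 - 1.65*p + 1.84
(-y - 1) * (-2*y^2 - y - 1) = 2*y^3 + 3*y^2 + 2*y + 1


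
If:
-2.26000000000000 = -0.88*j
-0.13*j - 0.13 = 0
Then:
No Solution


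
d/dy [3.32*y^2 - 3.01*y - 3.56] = 6.64*y - 3.01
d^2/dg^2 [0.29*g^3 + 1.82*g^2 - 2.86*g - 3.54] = 1.74*g + 3.64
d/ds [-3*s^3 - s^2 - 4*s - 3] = -9*s^2 - 2*s - 4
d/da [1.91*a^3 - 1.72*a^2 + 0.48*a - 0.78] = 5.73*a^2 - 3.44*a + 0.48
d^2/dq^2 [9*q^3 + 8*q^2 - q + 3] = 54*q + 16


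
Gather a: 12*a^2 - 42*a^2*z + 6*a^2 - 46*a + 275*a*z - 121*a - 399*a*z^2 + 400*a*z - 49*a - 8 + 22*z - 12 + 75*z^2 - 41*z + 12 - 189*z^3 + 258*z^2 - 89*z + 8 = a^2*(18 - 42*z) + a*(-399*z^2 + 675*z - 216) - 189*z^3 + 333*z^2 - 108*z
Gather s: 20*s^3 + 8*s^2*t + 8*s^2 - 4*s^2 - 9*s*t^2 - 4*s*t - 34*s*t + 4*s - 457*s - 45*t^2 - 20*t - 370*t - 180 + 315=20*s^3 + s^2*(8*t + 4) + s*(-9*t^2 - 38*t - 453) - 45*t^2 - 390*t + 135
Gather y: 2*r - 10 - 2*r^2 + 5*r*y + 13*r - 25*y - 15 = -2*r^2 + 15*r + y*(5*r - 25) - 25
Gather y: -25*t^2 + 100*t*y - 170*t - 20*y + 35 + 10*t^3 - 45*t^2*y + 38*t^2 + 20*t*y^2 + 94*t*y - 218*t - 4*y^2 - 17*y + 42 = 10*t^3 + 13*t^2 - 388*t + y^2*(20*t - 4) + y*(-45*t^2 + 194*t - 37) + 77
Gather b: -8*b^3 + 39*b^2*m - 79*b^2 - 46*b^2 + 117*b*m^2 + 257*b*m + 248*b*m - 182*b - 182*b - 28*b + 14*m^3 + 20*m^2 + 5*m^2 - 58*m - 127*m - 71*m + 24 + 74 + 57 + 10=-8*b^3 + b^2*(39*m - 125) + b*(117*m^2 + 505*m - 392) + 14*m^3 + 25*m^2 - 256*m + 165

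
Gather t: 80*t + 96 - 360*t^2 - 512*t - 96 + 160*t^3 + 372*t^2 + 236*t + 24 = 160*t^3 + 12*t^2 - 196*t + 24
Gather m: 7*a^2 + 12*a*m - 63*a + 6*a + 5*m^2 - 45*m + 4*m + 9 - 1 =7*a^2 - 57*a + 5*m^2 + m*(12*a - 41) + 8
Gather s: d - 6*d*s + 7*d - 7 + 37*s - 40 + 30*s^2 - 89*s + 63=8*d + 30*s^2 + s*(-6*d - 52) + 16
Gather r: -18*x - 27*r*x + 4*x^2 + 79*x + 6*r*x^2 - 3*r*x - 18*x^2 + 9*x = r*(6*x^2 - 30*x) - 14*x^2 + 70*x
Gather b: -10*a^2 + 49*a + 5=-10*a^2 + 49*a + 5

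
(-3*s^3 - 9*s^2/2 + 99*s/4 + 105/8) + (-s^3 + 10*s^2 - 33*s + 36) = -4*s^3 + 11*s^2/2 - 33*s/4 + 393/8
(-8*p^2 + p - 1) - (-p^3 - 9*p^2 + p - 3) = p^3 + p^2 + 2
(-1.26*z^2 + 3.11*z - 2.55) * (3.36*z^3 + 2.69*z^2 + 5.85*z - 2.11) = -4.2336*z^5 + 7.0602*z^4 - 7.5731*z^3 + 13.9926*z^2 - 21.4796*z + 5.3805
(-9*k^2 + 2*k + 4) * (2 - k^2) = 9*k^4 - 2*k^3 - 22*k^2 + 4*k + 8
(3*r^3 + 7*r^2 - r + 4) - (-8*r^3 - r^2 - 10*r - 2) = 11*r^3 + 8*r^2 + 9*r + 6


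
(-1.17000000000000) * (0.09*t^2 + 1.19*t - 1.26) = -0.1053*t^2 - 1.3923*t + 1.4742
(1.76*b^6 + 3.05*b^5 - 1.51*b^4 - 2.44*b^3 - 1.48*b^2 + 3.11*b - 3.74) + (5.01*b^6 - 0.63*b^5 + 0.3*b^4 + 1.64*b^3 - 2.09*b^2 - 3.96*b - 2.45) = 6.77*b^6 + 2.42*b^5 - 1.21*b^4 - 0.8*b^3 - 3.57*b^2 - 0.85*b - 6.19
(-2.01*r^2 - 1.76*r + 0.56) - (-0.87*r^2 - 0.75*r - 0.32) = -1.14*r^2 - 1.01*r + 0.88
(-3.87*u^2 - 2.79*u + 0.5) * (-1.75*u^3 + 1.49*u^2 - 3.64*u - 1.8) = 6.7725*u^5 - 0.8838*u^4 + 9.0547*u^3 + 17.8666*u^2 + 3.202*u - 0.9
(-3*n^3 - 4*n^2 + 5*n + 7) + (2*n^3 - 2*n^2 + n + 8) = -n^3 - 6*n^2 + 6*n + 15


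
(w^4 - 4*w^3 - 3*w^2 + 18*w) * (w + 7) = w^5 + 3*w^4 - 31*w^3 - 3*w^2 + 126*w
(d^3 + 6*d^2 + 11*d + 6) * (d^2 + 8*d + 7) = d^5 + 14*d^4 + 66*d^3 + 136*d^2 + 125*d + 42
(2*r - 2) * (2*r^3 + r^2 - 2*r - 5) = 4*r^4 - 2*r^3 - 6*r^2 - 6*r + 10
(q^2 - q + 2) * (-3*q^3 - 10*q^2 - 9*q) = -3*q^5 - 7*q^4 - 5*q^3 - 11*q^2 - 18*q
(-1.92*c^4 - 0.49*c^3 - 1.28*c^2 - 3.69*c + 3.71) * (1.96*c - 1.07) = -3.7632*c^5 + 1.094*c^4 - 1.9845*c^3 - 5.8628*c^2 + 11.2199*c - 3.9697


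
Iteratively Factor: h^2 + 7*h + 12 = (h + 4)*(h + 3)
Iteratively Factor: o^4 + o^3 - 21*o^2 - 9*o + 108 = (o + 3)*(o^3 - 2*o^2 - 15*o + 36) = (o + 3)*(o + 4)*(o^2 - 6*o + 9) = (o - 3)*(o + 3)*(o + 4)*(o - 3)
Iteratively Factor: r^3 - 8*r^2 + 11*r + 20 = (r - 5)*(r^2 - 3*r - 4) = (r - 5)*(r + 1)*(r - 4)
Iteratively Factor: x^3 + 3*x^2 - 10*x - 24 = (x - 3)*(x^2 + 6*x + 8) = (x - 3)*(x + 4)*(x + 2)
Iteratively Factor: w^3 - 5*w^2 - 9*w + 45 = (w - 3)*(w^2 - 2*w - 15) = (w - 5)*(w - 3)*(w + 3)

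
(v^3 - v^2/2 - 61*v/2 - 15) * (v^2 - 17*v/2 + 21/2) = v^5 - 9*v^4 - 63*v^3/4 + 239*v^2 - 771*v/4 - 315/2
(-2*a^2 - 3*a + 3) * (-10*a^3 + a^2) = 20*a^5 + 28*a^4 - 33*a^3 + 3*a^2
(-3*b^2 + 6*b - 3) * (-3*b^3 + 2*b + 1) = 9*b^5 - 18*b^4 + 3*b^3 + 9*b^2 - 3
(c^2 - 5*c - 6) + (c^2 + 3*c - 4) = 2*c^2 - 2*c - 10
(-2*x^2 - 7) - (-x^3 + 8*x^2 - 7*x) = x^3 - 10*x^2 + 7*x - 7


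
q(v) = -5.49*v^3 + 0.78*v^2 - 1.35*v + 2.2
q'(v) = -16.47*v^2 + 1.56*v - 1.35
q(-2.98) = 158.43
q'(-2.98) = -152.26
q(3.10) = -158.04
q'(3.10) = -154.79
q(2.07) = -45.95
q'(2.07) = -68.69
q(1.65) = -22.57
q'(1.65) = -43.62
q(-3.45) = 241.58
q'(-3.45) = -202.77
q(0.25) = 1.83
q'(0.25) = -1.99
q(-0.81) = 6.72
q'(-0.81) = -13.42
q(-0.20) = 2.55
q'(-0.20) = -2.32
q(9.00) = -3948.98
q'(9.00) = -1321.38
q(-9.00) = 4079.74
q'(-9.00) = -1349.46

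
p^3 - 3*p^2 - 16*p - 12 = (p - 6)*(p + 1)*(p + 2)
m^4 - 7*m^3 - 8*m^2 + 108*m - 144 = (m - 6)*(m - 3)*(m - 2)*(m + 4)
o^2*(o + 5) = o^3 + 5*o^2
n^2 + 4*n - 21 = (n - 3)*(n + 7)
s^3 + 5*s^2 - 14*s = s*(s - 2)*(s + 7)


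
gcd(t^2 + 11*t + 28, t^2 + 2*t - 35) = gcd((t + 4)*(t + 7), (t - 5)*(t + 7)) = t + 7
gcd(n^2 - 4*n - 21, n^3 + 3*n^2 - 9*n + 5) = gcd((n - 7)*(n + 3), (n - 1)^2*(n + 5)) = 1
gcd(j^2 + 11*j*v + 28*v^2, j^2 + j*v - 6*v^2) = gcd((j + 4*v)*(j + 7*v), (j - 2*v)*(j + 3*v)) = 1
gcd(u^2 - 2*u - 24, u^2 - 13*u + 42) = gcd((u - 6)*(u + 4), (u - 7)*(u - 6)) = u - 6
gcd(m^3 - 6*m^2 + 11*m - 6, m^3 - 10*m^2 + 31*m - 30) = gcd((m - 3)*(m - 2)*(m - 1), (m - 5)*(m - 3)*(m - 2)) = m^2 - 5*m + 6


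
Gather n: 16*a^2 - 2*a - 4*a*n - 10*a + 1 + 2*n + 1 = 16*a^2 - 12*a + n*(2 - 4*a) + 2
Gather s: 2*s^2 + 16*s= 2*s^2 + 16*s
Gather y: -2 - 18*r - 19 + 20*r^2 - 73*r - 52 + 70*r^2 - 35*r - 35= 90*r^2 - 126*r - 108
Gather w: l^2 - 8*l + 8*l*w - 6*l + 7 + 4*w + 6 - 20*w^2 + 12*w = l^2 - 14*l - 20*w^2 + w*(8*l + 16) + 13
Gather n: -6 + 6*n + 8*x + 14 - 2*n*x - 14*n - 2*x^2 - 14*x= n*(-2*x - 8) - 2*x^2 - 6*x + 8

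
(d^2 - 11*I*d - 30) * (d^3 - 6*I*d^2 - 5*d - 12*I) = d^5 - 17*I*d^4 - 101*d^3 + 223*I*d^2 + 18*d + 360*I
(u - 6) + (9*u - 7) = 10*u - 13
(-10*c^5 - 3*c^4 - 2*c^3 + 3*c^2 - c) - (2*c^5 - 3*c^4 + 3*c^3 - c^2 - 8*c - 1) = -12*c^5 - 5*c^3 + 4*c^2 + 7*c + 1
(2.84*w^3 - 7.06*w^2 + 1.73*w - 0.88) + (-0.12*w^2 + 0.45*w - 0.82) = 2.84*w^3 - 7.18*w^2 + 2.18*w - 1.7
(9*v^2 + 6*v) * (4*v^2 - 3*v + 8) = 36*v^4 - 3*v^3 + 54*v^2 + 48*v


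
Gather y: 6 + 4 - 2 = 8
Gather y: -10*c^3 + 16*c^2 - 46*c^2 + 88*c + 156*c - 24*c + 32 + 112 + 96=-10*c^3 - 30*c^2 + 220*c + 240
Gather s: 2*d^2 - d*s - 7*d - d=2*d^2 - d*s - 8*d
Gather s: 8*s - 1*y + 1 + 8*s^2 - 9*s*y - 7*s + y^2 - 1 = 8*s^2 + s*(1 - 9*y) + y^2 - y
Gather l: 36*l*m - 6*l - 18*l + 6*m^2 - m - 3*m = l*(36*m - 24) + 6*m^2 - 4*m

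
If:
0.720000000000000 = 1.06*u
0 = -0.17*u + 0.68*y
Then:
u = 0.68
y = 0.17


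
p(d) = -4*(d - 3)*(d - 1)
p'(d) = 16 - 8*d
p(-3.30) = -108.36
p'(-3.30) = 42.40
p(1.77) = 3.79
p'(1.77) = 1.84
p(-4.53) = -166.56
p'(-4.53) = 52.24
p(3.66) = -7.02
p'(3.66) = -13.28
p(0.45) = -5.61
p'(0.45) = 12.40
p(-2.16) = -65.22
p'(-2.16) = 33.28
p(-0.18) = -15.01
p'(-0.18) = 17.44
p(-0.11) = -13.81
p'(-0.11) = 16.88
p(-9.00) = -480.00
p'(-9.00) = 88.00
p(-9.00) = -480.00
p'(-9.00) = 88.00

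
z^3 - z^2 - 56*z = z*(z - 8)*(z + 7)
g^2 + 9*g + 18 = (g + 3)*(g + 6)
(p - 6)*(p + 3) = p^2 - 3*p - 18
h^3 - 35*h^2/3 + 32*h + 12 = (h - 6)^2*(h + 1/3)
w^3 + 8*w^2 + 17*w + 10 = (w + 1)*(w + 2)*(w + 5)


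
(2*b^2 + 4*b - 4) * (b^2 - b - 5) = 2*b^4 + 2*b^3 - 18*b^2 - 16*b + 20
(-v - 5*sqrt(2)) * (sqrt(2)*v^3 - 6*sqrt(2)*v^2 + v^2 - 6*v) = -sqrt(2)*v^4 - 11*v^3 + 6*sqrt(2)*v^3 - 5*sqrt(2)*v^2 + 66*v^2 + 30*sqrt(2)*v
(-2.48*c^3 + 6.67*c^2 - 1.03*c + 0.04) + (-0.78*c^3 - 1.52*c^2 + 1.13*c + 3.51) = -3.26*c^3 + 5.15*c^2 + 0.0999999999999999*c + 3.55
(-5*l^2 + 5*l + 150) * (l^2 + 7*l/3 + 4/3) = -5*l^4 - 20*l^3/3 + 155*l^2 + 1070*l/3 + 200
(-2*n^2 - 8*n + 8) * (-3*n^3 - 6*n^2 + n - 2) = 6*n^5 + 36*n^4 + 22*n^3 - 52*n^2 + 24*n - 16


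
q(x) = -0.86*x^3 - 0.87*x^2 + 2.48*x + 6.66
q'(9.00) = -222.16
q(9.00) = -668.43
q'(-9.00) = -190.84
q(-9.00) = 540.81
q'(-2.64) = -10.91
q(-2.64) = 9.87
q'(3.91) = -43.77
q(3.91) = -48.35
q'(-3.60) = -24.69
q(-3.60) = 26.58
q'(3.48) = -34.82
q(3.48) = -31.49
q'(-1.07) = 1.39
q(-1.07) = 4.06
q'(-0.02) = 2.51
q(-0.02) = 6.61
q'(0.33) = 1.62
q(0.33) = 7.35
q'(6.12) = -104.80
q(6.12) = -207.88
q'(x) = -2.58*x^2 - 1.74*x + 2.48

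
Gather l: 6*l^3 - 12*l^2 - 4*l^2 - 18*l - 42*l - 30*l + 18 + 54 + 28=6*l^3 - 16*l^2 - 90*l + 100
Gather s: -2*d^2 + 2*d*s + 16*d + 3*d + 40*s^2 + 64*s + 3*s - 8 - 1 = -2*d^2 + 19*d + 40*s^2 + s*(2*d + 67) - 9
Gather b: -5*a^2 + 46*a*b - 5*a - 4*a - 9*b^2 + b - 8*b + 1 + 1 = -5*a^2 - 9*a - 9*b^2 + b*(46*a - 7) + 2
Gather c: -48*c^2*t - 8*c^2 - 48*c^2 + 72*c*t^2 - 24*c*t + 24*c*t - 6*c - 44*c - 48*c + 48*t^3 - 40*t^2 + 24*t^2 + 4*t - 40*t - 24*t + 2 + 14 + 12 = c^2*(-48*t - 56) + c*(72*t^2 - 98) + 48*t^3 - 16*t^2 - 60*t + 28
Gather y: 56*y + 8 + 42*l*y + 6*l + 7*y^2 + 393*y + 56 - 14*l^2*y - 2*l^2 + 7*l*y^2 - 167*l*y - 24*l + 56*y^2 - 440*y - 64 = -2*l^2 - 18*l + y^2*(7*l + 63) + y*(-14*l^2 - 125*l + 9)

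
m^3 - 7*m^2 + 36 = (m - 6)*(m - 3)*(m + 2)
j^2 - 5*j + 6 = (j - 3)*(j - 2)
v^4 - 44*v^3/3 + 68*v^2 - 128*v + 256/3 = (v - 8)*(v - 8/3)*(v - 2)^2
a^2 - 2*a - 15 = (a - 5)*(a + 3)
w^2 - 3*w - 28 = (w - 7)*(w + 4)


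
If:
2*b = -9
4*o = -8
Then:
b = -9/2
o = -2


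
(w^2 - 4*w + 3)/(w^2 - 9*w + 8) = (w - 3)/(w - 8)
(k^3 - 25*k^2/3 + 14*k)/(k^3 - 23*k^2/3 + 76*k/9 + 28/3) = 3*k/(3*k + 2)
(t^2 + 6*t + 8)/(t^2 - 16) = (t + 2)/(t - 4)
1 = 1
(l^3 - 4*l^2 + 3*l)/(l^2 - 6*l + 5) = l*(l - 3)/(l - 5)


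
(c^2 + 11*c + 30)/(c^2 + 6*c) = (c + 5)/c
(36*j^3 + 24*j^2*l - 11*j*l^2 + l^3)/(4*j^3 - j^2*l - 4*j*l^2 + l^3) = (36*j^2 - 12*j*l + l^2)/(4*j^2 - 5*j*l + l^2)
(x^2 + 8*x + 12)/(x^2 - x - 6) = (x + 6)/(x - 3)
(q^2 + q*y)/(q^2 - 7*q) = (q + y)/(q - 7)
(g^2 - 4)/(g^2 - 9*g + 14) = (g + 2)/(g - 7)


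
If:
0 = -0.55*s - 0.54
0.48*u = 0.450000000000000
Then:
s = -0.98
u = 0.94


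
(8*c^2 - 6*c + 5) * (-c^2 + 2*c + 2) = -8*c^4 + 22*c^3 - c^2 - 2*c + 10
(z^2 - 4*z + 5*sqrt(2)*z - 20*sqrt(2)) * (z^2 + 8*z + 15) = z^4 + 4*z^3 + 5*sqrt(2)*z^3 - 17*z^2 + 20*sqrt(2)*z^2 - 85*sqrt(2)*z - 60*z - 300*sqrt(2)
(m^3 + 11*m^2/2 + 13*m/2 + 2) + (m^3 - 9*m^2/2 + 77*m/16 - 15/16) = 2*m^3 + m^2 + 181*m/16 + 17/16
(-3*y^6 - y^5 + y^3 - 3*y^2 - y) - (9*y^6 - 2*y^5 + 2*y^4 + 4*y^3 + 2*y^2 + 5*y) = -12*y^6 + y^5 - 2*y^4 - 3*y^3 - 5*y^2 - 6*y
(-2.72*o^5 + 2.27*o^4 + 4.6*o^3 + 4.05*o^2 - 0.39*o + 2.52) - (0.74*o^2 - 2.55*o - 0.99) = -2.72*o^5 + 2.27*o^4 + 4.6*o^3 + 3.31*o^2 + 2.16*o + 3.51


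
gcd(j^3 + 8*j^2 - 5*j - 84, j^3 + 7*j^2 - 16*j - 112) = j^2 + 11*j + 28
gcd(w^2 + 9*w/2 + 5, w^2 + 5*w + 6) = w + 2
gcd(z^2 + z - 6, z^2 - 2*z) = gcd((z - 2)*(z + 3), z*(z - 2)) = z - 2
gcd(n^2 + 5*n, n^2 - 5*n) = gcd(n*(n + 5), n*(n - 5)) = n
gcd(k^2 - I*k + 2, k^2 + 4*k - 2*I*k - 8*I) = k - 2*I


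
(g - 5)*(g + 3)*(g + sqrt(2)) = g^3 - 2*g^2 + sqrt(2)*g^2 - 15*g - 2*sqrt(2)*g - 15*sqrt(2)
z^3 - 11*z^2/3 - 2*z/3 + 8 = (z - 3)*(z - 2)*(z + 4/3)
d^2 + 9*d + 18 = (d + 3)*(d + 6)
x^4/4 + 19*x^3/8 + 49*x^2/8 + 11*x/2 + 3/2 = (x/2 + 1/4)*(x/2 + 1)*(x + 1)*(x + 6)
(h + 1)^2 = h^2 + 2*h + 1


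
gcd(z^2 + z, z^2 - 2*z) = z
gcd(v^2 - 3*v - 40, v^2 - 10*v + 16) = v - 8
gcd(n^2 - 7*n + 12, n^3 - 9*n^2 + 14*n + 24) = n - 4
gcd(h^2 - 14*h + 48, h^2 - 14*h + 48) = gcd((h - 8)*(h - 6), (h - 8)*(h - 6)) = h^2 - 14*h + 48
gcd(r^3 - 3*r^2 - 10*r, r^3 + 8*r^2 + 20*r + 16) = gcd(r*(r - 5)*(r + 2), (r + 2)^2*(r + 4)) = r + 2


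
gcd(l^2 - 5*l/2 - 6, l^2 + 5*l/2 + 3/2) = l + 3/2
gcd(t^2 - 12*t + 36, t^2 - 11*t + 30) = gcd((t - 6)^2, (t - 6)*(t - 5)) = t - 6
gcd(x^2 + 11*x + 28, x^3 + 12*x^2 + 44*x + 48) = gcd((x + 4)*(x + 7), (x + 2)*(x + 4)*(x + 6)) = x + 4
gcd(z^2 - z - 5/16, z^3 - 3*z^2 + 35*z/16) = z - 5/4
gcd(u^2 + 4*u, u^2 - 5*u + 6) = 1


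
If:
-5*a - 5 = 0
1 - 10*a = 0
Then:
No Solution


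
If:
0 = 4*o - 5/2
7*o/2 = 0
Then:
No Solution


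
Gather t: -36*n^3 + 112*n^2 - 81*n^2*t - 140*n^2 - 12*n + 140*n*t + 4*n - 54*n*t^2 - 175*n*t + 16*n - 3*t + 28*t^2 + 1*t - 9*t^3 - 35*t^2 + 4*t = -36*n^3 - 28*n^2 + 8*n - 9*t^3 + t^2*(-54*n - 7) + t*(-81*n^2 - 35*n + 2)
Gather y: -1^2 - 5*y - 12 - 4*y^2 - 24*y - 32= -4*y^2 - 29*y - 45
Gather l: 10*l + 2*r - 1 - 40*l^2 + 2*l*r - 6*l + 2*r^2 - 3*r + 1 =-40*l^2 + l*(2*r + 4) + 2*r^2 - r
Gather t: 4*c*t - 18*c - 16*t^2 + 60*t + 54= -18*c - 16*t^2 + t*(4*c + 60) + 54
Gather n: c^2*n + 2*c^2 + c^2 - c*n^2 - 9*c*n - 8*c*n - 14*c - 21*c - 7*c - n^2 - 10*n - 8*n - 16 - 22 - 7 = 3*c^2 - 42*c + n^2*(-c - 1) + n*(c^2 - 17*c - 18) - 45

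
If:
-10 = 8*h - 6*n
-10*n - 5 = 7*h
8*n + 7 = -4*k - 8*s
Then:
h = -65/61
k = -2*s - 547/244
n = 15/61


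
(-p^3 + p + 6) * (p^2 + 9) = -p^5 - 8*p^3 + 6*p^2 + 9*p + 54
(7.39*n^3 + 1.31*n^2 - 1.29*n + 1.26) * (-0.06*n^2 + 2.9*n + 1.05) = -0.4434*n^5 + 21.3524*n^4 + 11.6359*n^3 - 2.4411*n^2 + 2.2995*n + 1.323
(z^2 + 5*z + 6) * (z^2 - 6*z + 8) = z^4 - z^3 - 16*z^2 + 4*z + 48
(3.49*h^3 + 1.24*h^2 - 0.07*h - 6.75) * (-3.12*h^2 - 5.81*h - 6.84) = -10.8888*h^5 - 24.1457*h^4 - 30.8576*h^3 + 12.9851*h^2 + 39.6963*h + 46.17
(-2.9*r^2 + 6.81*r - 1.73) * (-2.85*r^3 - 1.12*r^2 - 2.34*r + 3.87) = 8.265*r^5 - 16.1605*r^4 + 4.0893*r^3 - 25.2208*r^2 + 30.4029*r - 6.6951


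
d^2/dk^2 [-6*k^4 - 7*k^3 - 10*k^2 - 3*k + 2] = -72*k^2 - 42*k - 20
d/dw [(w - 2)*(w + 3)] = 2*w + 1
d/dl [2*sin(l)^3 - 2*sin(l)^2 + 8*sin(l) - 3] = 2*(3*sin(l)^2 - 2*sin(l) + 4)*cos(l)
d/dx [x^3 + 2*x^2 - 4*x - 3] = 3*x^2 + 4*x - 4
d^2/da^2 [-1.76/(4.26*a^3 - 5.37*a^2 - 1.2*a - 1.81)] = ((44.9856*a - 18.9024)*(-4.26*a^3 + 5.37*a^2 + 1.2*a + 1.81) + 1.76*(-25.56*a^2 + 21.48*a + 2.4)*(-12.78*a^2 + 10.74*a + 1.2))/(-4.26*a^3 + 5.37*a^2 + 1.2*a + 1.81)^3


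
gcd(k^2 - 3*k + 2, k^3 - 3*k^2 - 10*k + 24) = k - 2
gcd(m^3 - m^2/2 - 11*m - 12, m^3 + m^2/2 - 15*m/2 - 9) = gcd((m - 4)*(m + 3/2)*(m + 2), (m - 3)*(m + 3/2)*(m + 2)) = m^2 + 7*m/2 + 3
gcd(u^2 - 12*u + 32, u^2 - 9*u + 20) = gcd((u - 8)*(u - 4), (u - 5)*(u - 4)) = u - 4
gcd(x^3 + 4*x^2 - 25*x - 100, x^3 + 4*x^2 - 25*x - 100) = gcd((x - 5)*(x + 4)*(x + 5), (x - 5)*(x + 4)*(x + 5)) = x^3 + 4*x^2 - 25*x - 100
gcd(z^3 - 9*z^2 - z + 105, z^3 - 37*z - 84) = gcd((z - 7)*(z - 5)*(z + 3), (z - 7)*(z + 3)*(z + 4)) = z^2 - 4*z - 21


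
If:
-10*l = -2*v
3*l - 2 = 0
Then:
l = 2/3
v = 10/3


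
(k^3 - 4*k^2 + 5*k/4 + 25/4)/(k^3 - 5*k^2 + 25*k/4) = (k + 1)/k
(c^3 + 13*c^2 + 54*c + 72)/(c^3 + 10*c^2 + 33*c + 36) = (c + 6)/(c + 3)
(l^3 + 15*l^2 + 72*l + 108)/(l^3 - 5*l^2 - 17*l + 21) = (l^2 + 12*l + 36)/(l^2 - 8*l + 7)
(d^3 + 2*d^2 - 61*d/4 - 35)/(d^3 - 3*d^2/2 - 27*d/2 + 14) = (d + 5/2)/(d - 1)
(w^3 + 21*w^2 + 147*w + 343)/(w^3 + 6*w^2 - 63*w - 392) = (w + 7)/(w - 8)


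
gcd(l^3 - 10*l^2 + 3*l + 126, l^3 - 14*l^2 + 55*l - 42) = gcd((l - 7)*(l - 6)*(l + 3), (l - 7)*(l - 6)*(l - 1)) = l^2 - 13*l + 42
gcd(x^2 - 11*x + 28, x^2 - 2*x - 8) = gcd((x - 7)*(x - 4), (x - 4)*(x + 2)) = x - 4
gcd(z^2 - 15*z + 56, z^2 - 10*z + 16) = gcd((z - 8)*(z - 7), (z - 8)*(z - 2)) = z - 8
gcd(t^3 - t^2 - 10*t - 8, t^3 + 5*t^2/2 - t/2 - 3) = t + 2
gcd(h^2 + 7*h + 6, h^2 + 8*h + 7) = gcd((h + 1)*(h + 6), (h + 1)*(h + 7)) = h + 1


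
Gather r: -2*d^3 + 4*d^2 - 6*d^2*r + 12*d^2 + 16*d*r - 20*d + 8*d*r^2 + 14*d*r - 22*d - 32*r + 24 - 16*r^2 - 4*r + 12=-2*d^3 + 16*d^2 - 42*d + r^2*(8*d - 16) + r*(-6*d^2 + 30*d - 36) + 36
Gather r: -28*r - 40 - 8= -28*r - 48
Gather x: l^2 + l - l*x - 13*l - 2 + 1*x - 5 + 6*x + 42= l^2 - 12*l + x*(7 - l) + 35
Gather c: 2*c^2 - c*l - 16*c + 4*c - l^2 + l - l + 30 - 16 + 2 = 2*c^2 + c*(-l - 12) - l^2 + 16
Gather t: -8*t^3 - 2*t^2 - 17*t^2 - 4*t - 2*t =-8*t^3 - 19*t^2 - 6*t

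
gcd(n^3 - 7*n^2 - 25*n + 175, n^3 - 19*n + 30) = n + 5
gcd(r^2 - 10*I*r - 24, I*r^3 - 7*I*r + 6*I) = 1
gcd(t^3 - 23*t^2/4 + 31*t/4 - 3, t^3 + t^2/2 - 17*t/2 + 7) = t - 1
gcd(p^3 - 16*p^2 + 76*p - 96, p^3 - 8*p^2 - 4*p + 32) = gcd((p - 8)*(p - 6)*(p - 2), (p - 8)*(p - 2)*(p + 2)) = p^2 - 10*p + 16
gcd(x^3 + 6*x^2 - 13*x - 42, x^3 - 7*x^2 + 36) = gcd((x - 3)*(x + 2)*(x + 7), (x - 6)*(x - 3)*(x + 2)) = x^2 - x - 6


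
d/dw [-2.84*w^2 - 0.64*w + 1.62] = -5.68*w - 0.64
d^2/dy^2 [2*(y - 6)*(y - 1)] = 4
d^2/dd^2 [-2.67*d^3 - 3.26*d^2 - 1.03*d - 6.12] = -16.02*d - 6.52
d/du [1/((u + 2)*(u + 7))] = (-2*u - 9)/(u^4 + 18*u^3 + 109*u^2 + 252*u + 196)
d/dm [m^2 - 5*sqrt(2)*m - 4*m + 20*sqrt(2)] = 2*m - 5*sqrt(2) - 4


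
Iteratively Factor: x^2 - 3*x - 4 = (x - 4)*(x + 1)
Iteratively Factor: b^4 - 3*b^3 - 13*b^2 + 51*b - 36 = (b + 4)*(b^3 - 7*b^2 + 15*b - 9) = (b - 1)*(b + 4)*(b^2 - 6*b + 9) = (b - 3)*(b - 1)*(b + 4)*(b - 3)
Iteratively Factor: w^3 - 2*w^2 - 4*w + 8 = (w - 2)*(w^2 - 4) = (w - 2)^2*(w + 2)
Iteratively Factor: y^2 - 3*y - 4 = (y + 1)*(y - 4)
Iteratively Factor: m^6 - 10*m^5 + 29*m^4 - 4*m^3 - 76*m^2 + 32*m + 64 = (m + 1)*(m^5 - 11*m^4 + 40*m^3 - 44*m^2 - 32*m + 64) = (m - 4)*(m + 1)*(m^4 - 7*m^3 + 12*m^2 + 4*m - 16) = (m - 4)*(m + 1)^2*(m^3 - 8*m^2 + 20*m - 16) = (m - 4)*(m - 2)*(m + 1)^2*(m^2 - 6*m + 8) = (m - 4)*(m - 2)^2*(m + 1)^2*(m - 4)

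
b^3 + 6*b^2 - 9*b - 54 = (b - 3)*(b + 3)*(b + 6)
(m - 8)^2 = m^2 - 16*m + 64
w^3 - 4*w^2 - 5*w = w*(w - 5)*(w + 1)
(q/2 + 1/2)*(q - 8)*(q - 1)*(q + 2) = q^4/2 - 3*q^3 - 17*q^2/2 + 3*q + 8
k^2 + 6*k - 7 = (k - 1)*(k + 7)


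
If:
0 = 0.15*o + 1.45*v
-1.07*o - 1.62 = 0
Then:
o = -1.51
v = 0.16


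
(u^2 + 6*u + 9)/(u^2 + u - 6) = (u + 3)/(u - 2)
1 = 1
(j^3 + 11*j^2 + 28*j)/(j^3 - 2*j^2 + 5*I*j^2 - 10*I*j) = (j^2 + 11*j + 28)/(j^2 + j*(-2 + 5*I) - 10*I)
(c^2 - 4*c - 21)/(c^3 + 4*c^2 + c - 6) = (c - 7)/(c^2 + c - 2)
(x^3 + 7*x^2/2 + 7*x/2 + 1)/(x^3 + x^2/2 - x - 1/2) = (x + 2)/(x - 1)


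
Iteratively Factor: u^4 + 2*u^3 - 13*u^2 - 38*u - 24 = (u + 3)*(u^3 - u^2 - 10*u - 8) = (u - 4)*(u + 3)*(u^2 + 3*u + 2) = (u - 4)*(u + 2)*(u + 3)*(u + 1)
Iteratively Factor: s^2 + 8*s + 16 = (s + 4)*(s + 4)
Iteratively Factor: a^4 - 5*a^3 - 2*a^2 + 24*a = (a)*(a^3 - 5*a^2 - 2*a + 24) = a*(a - 3)*(a^2 - 2*a - 8) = a*(a - 3)*(a + 2)*(a - 4)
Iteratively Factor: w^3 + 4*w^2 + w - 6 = (w - 1)*(w^2 + 5*w + 6) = (w - 1)*(w + 3)*(w + 2)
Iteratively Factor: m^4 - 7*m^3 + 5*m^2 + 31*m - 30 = (m + 2)*(m^3 - 9*m^2 + 23*m - 15) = (m - 1)*(m + 2)*(m^2 - 8*m + 15) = (m - 5)*(m - 1)*(m + 2)*(m - 3)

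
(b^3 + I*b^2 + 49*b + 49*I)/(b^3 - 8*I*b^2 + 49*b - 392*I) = (b + I)/(b - 8*I)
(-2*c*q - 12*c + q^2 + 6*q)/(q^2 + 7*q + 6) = (-2*c + q)/(q + 1)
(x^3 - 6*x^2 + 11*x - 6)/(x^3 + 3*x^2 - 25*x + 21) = (x - 2)/(x + 7)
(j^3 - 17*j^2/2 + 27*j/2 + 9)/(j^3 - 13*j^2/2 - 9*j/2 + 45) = (2*j + 1)/(2*j + 5)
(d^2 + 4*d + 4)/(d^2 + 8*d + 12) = (d + 2)/(d + 6)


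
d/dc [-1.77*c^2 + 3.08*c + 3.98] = 3.08 - 3.54*c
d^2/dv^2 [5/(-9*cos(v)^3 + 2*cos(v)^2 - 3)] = 5*(-(1 - cos(4*v))*(27*cos(v) - 4)^2 + (-27*cos(v) + 16*cos(2*v) - 81*cos(3*v))*(9*cos(v)^3 - 2*cos(v)^2 + 3))/(4*(9*cos(v)^3 - 2*cos(v)^2 + 3)^3)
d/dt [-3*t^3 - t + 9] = -9*t^2 - 1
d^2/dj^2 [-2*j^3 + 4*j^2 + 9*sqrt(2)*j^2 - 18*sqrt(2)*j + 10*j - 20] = -12*j + 8 + 18*sqrt(2)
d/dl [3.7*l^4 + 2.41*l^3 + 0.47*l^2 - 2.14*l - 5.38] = 14.8*l^3 + 7.23*l^2 + 0.94*l - 2.14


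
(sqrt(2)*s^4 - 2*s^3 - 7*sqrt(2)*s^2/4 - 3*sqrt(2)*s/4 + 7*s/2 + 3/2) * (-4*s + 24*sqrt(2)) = -4*sqrt(2)*s^5 + 56*s^4 - 41*sqrt(2)*s^3 - 98*s^2 + 3*sqrt(2)*s^2 - 42*s + 84*sqrt(2)*s + 36*sqrt(2)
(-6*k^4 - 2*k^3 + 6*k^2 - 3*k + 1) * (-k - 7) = 6*k^5 + 44*k^4 + 8*k^3 - 39*k^2 + 20*k - 7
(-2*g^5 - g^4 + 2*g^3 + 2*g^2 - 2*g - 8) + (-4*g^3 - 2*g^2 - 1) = -2*g^5 - g^4 - 2*g^3 - 2*g - 9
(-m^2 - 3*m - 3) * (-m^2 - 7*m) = m^4 + 10*m^3 + 24*m^2 + 21*m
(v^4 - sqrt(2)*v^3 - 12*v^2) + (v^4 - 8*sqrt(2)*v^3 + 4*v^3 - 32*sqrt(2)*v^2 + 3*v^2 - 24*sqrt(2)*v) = 2*v^4 - 9*sqrt(2)*v^3 + 4*v^3 - 32*sqrt(2)*v^2 - 9*v^2 - 24*sqrt(2)*v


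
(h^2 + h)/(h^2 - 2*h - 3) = h/(h - 3)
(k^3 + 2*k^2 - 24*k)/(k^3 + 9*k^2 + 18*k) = (k - 4)/(k + 3)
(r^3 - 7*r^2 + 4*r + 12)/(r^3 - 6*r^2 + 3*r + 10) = (r - 6)/(r - 5)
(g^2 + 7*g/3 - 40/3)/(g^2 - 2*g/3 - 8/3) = (-3*g^2 - 7*g + 40)/(-3*g^2 + 2*g + 8)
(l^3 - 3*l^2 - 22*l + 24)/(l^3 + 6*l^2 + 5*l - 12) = (l - 6)/(l + 3)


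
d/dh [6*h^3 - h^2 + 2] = 2*h*(9*h - 1)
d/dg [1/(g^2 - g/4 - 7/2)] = 4*(1 - 8*g)/(-4*g^2 + g + 14)^2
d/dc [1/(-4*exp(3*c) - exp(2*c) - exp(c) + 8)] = (12*exp(2*c) + 2*exp(c) + 1)*exp(c)/(4*exp(3*c) + exp(2*c) + exp(c) - 8)^2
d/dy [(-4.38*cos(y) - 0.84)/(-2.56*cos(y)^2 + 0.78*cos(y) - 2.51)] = (11.2128*cos(y)^2 + 4.3008*cos(y) - 11.649)*sin(y)/(6.5536*cos(y)^4 - 3.9936*cos(y)^3 + 13.4596*cos(y)^2 - 3.9156*cos(y) + 6.3001)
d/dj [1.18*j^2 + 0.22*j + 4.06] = 2.36*j + 0.22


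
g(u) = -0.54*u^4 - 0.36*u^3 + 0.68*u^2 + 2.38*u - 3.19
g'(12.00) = -3869.30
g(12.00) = -11696.23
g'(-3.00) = 46.90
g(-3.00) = -38.23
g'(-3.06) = 50.00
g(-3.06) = -41.14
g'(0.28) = 2.63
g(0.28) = -2.48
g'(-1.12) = 2.54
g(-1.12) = -5.35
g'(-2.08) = 14.32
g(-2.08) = -12.07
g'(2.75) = -46.97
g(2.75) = -29.87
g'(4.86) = -264.47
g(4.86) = -318.14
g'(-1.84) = 9.68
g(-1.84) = -9.21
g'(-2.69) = 32.95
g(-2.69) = -25.94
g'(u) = -2.16*u^3 - 1.08*u^2 + 1.36*u + 2.38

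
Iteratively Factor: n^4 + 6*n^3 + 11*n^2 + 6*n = (n + 1)*(n^3 + 5*n^2 + 6*n) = (n + 1)*(n + 2)*(n^2 + 3*n) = n*(n + 1)*(n + 2)*(n + 3)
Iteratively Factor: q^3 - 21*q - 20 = (q + 1)*(q^2 - q - 20) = (q - 5)*(q + 1)*(q + 4)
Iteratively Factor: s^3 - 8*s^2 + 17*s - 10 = (s - 5)*(s^2 - 3*s + 2) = (s - 5)*(s - 1)*(s - 2)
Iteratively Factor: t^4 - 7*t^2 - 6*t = (t + 1)*(t^3 - t^2 - 6*t) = (t - 3)*(t + 1)*(t^2 + 2*t) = t*(t - 3)*(t + 1)*(t + 2)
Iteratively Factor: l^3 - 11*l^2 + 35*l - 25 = (l - 5)*(l^2 - 6*l + 5) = (l - 5)^2*(l - 1)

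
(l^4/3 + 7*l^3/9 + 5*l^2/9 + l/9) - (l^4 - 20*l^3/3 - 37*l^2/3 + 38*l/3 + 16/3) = -2*l^4/3 + 67*l^3/9 + 116*l^2/9 - 113*l/9 - 16/3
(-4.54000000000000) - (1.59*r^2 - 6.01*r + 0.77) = -1.59*r^2 + 6.01*r - 5.31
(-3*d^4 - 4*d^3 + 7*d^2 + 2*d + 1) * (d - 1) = -3*d^5 - d^4 + 11*d^3 - 5*d^2 - d - 1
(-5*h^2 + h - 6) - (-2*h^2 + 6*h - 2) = -3*h^2 - 5*h - 4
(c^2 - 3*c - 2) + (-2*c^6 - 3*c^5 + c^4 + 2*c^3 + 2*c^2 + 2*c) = -2*c^6 - 3*c^5 + c^4 + 2*c^3 + 3*c^2 - c - 2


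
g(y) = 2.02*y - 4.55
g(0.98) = -2.57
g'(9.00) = 2.02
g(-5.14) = -14.93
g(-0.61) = -5.78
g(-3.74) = -12.10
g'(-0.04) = 2.02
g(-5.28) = -15.22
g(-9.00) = -22.73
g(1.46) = -1.60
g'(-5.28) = 2.02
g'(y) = 2.02000000000000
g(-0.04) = -4.63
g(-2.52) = -9.64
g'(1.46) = 2.02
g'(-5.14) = 2.02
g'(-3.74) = 2.02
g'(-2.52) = 2.02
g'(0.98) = 2.02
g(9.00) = 13.63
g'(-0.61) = 2.02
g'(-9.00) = 2.02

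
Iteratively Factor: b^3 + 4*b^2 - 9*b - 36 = (b - 3)*(b^2 + 7*b + 12) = (b - 3)*(b + 3)*(b + 4)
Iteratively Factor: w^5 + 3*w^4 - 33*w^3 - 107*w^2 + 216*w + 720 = (w + 4)*(w^4 - w^3 - 29*w^2 + 9*w + 180) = (w + 4)^2*(w^3 - 5*w^2 - 9*w + 45) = (w - 5)*(w + 4)^2*(w^2 - 9) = (w - 5)*(w - 3)*(w + 4)^2*(w + 3)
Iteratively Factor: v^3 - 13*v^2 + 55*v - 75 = (v - 3)*(v^2 - 10*v + 25) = (v - 5)*(v - 3)*(v - 5)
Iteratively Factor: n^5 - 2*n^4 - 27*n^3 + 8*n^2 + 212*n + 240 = (n - 4)*(n^4 + 2*n^3 - 19*n^2 - 68*n - 60) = (n - 4)*(n + 2)*(n^3 - 19*n - 30) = (n - 5)*(n - 4)*(n + 2)*(n^2 + 5*n + 6) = (n - 5)*(n - 4)*(n + 2)*(n + 3)*(n + 2)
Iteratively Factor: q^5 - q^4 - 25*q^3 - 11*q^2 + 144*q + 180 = (q + 3)*(q^4 - 4*q^3 - 13*q^2 + 28*q + 60) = (q + 2)*(q + 3)*(q^3 - 6*q^2 - q + 30) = (q + 2)^2*(q + 3)*(q^2 - 8*q + 15) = (q - 5)*(q + 2)^2*(q + 3)*(q - 3)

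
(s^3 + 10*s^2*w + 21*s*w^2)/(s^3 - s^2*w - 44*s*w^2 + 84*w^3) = s*(s + 3*w)/(s^2 - 8*s*w + 12*w^2)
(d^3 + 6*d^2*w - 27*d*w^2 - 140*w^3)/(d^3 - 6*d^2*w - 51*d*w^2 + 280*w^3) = (-d - 4*w)/(-d + 8*w)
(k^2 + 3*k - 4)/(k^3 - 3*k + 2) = (k + 4)/(k^2 + k - 2)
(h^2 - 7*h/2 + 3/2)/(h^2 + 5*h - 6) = (2*h^2 - 7*h + 3)/(2*(h^2 + 5*h - 6))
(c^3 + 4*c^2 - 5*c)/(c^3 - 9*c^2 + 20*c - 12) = c*(c + 5)/(c^2 - 8*c + 12)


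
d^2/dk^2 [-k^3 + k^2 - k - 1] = 2 - 6*k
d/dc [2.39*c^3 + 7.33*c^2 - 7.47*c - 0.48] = 7.17*c^2 + 14.66*c - 7.47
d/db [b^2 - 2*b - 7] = 2*b - 2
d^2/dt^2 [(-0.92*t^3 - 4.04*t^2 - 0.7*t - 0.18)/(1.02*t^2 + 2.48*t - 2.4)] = (8.88178419700125e-16*t^5 - 7.105427357601e-15*t^4 + 3.16155199999997*t^3 - 27.608112*t^2 - 44.808768*t - 57.969024)/(1.061208*t^6 + 7.740576*t^5 + 11.329344*t^4 - 21.173248*t^3 - 26.65728*t^2 + 42.8544*t - 13.824)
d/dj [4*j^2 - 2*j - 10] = 8*j - 2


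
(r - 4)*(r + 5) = r^2 + r - 20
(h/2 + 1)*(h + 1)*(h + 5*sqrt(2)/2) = h^3/2 + 3*h^2/2 + 5*sqrt(2)*h^2/4 + h + 15*sqrt(2)*h/4 + 5*sqrt(2)/2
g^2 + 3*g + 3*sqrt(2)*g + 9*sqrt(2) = (g + 3)*(g + 3*sqrt(2))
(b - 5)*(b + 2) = b^2 - 3*b - 10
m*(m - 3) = m^2 - 3*m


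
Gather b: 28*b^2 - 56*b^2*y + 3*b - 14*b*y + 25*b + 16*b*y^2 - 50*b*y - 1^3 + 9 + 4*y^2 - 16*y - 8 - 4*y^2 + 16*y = b^2*(28 - 56*y) + b*(16*y^2 - 64*y + 28)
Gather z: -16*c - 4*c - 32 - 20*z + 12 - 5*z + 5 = -20*c - 25*z - 15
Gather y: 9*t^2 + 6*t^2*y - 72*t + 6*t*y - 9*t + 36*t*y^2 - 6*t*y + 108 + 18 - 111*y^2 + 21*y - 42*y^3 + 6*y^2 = 9*t^2 - 81*t - 42*y^3 + y^2*(36*t - 105) + y*(6*t^2 + 21) + 126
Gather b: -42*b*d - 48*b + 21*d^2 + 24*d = b*(-42*d - 48) + 21*d^2 + 24*d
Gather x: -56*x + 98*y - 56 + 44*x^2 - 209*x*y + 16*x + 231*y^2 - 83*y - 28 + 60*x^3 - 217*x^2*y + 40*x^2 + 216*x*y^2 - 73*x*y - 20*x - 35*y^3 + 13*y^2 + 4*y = 60*x^3 + x^2*(84 - 217*y) + x*(216*y^2 - 282*y - 60) - 35*y^3 + 244*y^2 + 19*y - 84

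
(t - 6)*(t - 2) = t^2 - 8*t + 12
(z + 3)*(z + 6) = z^2 + 9*z + 18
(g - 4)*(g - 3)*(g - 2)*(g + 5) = g^4 - 4*g^3 - 19*g^2 + 106*g - 120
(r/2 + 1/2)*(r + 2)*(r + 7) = r^3/2 + 5*r^2 + 23*r/2 + 7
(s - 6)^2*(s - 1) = s^3 - 13*s^2 + 48*s - 36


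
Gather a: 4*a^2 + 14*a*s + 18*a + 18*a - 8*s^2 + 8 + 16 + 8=4*a^2 + a*(14*s + 36) - 8*s^2 + 32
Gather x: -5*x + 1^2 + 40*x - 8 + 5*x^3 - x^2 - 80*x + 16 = 5*x^3 - x^2 - 45*x + 9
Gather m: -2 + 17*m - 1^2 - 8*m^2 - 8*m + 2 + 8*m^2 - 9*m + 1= 0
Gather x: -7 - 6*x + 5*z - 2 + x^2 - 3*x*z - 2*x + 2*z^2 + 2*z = x^2 + x*(-3*z - 8) + 2*z^2 + 7*z - 9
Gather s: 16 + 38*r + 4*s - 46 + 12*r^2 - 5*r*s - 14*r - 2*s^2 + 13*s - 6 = 12*r^2 + 24*r - 2*s^2 + s*(17 - 5*r) - 36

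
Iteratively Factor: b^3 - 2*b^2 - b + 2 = (b - 2)*(b^2 - 1) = (b - 2)*(b - 1)*(b + 1)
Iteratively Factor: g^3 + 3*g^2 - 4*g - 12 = (g + 3)*(g^2 - 4) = (g + 2)*(g + 3)*(g - 2)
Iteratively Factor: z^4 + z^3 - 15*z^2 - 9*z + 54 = (z + 3)*(z^3 - 2*z^2 - 9*z + 18) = (z + 3)^2*(z^2 - 5*z + 6) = (z - 3)*(z + 3)^2*(z - 2)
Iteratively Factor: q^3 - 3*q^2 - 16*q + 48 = (q - 3)*(q^2 - 16) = (q - 4)*(q - 3)*(q + 4)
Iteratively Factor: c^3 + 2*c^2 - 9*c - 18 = (c + 2)*(c^2 - 9) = (c + 2)*(c + 3)*(c - 3)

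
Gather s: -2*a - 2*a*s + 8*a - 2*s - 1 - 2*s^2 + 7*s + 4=6*a - 2*s^2 + s*(5 - 2*a) + 3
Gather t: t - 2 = t - 2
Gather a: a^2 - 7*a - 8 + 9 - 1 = a^2 - 7*a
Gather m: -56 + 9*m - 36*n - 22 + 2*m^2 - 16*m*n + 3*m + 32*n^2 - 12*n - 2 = 2*m^2 + m*(12 - 16*n) + 32*n^2 - 48*n - 80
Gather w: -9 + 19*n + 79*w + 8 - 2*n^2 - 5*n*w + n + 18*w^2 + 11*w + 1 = -2*n^2 + 20*n + 18*w^2 + w*(90 - 5*n)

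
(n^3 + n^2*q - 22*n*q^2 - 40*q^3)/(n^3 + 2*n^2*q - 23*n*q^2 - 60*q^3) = (n + 2*q)/(n + 3*q)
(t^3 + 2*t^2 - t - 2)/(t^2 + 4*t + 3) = (t^2 + t - 2)/(t + 3)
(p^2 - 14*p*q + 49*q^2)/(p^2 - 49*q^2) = (p - 7*q)/(p + 7*q)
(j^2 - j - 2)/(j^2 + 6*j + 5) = (j - 2)/(j + 5)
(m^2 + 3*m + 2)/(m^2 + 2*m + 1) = (m + 2)/(m + 1)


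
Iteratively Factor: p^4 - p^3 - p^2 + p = (p - 1)*(p^3 - p) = p*(p - 1)*(p^2 - 1) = p*(p - 1)*(p + 1)*(p - 1)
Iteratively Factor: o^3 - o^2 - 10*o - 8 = (o - 4)*(o^2 + 3*o + 2) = (o - 4)*(o + 1)*(o + 2)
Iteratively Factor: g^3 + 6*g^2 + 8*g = (g)*(g^2 + 6*g + 8) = g*(g + 2)*(g + 4)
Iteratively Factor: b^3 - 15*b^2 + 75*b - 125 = (b - 5)*(b^2 - 10*b + 25) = (b - 5)^2*(b - 5)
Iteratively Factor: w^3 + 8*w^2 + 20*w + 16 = (w + 2)*(w^2 + 6*w + 8) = (w + 2)*(w + 4)*(w + 2)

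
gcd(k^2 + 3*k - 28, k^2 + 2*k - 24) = k - 4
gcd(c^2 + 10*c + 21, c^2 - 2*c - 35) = 1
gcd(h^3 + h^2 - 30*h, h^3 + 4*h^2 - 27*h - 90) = h^2 + h - 30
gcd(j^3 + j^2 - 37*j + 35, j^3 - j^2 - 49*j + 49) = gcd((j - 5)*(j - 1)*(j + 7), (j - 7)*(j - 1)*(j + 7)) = j^2 + 6*j - 7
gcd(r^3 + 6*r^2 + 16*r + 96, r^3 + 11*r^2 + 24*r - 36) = r + 6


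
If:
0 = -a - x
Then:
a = -x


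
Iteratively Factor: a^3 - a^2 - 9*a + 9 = (a - 1)*(a^2 - 9) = (a - 1)*(a + 3)*(a - 3)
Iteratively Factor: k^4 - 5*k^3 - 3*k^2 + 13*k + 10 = (k - 5)*(k^3 - 3*k - 2) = (k - 5)*(k - 2)*(k^2 + 2*k + 1) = (k - 5)*(k - 2)*(k + 1)*(k + 1)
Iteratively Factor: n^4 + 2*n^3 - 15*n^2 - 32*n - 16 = (n + 1)*(n^3 + n^2 - 16*n - 16) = (n + 1)^2*(n^2 - 16) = (n - 4)*(n + 1)^2*(n + 4)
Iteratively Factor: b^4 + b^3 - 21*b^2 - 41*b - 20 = (b - 5)*(b^3 + 6*b^2 + 9*b + 4) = (b - 5)*(b + 4)*(b^2 + 2*b + 1) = (b - 5)*(b + 1)*(b + 4)*(b + 1)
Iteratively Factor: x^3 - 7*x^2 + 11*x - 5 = (x - 1)*(x^2 - 6*x + 5) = (x - 1)^2*(x - 5)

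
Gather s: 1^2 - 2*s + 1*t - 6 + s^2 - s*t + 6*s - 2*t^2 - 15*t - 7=s^2 + s*(4 - t) - 2*t^2 - 14*t - 12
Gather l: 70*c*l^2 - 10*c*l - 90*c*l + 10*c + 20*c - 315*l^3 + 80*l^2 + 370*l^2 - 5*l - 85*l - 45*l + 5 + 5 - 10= 30*c - 315*l^3 + l^2*(70*c + 450) + l*(-100*c - 135)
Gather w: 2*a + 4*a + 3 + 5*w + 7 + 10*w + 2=6*a + 15*w + 12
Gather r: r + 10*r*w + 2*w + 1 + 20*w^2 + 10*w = r*(10*w + 1) + 20*w^2 + 12*w + 1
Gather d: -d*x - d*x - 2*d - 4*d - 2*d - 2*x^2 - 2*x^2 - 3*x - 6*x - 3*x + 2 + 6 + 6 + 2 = d*(-2*x - 8) - 4*x^2 - 12*x + 16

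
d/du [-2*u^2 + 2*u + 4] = 2 - 4*u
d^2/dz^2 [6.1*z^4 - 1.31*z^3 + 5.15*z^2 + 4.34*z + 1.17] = 73.2*z^2 - 7.86*z + 10.3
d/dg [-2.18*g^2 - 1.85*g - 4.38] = -4.36*g - 1.85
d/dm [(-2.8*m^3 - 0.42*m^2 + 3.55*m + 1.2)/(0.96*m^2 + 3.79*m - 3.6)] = (-2.688*m^4 - 21.224*m^3 + 25.2402*m^2 + 0.720000000000001*m - 17.328)/(0.9216*m^4 + 7.2768*m^3 + 7.4521*m^2 - 27.288*m + 12.96)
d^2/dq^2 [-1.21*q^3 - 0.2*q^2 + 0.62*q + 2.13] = -7.26*q - 0.4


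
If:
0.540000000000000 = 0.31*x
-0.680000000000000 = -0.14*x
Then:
No Solution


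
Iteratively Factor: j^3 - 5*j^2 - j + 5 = (j - 1)*(j^2 - 4*j - 5) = (j - 1)*(j + 1)*(j - 5)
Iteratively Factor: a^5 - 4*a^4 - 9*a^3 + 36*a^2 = (a)*(a^4 - 4*a^3 - 9*a^2 + 36*a) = a*(a - 3)*(a^3 - a^2 - 12*a) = a^2*(a - 3)*(a^2 - a - 12) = a^2*(a - 3)*(a + 3)*(a - 4)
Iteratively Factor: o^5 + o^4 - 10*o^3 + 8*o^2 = (o)*(o^4 + o^3 - 10*o^2 + 8*o) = o^2*(o^3 + o^2 - 10*o + 8) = o^2*(o + 4)*(o^2 - 3*o + 2) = o^2*(o - 1)*(o + 4)*(o - 2)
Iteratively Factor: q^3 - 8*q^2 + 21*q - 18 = (q - 3)*(q^2 - 5*q + 6) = (q - 3)^2*(q - 2)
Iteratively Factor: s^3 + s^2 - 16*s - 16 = (s + 4)*(s^2 - 3*s - 4) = (s + 1)*(s + 4)*(s - 4)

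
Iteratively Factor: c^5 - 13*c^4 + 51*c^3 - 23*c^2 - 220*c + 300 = (c + 2)*(c^4 - 15*c^3 + 81*c^2 - 185*c + 150) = (c - 5)*(c + 2)*(c^3 - 10*c^2 + 31*c - 30) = (c - 5)*(c - 3)*(c + 2)*(c^2 - 7*c + 10) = (c - 5)*(c - 3)*(c - 2)*(c + 2)*(c - 5)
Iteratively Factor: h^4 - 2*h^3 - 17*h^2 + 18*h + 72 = (h + 3)*(h^3 - 5*h^2 - 2*h + 24) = (h + 2)*(h + 3)*(h^2 - 7*h + 12) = (h - 4)*(h + 2)*(h + 3)*(h - 3)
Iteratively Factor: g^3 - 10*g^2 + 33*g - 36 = (g - 3)*(g^2 - 7*g + 12) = (g - 3)^2*(g - 4)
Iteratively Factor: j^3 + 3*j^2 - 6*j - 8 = (j + 1)*(j^2 + 2*j - 8) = (j - 2)*(j + 1)*(j + 4)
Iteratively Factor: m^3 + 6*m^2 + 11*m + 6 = (m + 1)*(m^2 + 5*m + 6) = (m + 1)*(m + 2)*(m + 3)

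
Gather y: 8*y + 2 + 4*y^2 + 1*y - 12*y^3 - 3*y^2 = -12*y^3 + y^2 + 9*y + 2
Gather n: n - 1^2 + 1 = n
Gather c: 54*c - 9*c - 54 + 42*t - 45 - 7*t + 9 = 45*c + 35*t - 90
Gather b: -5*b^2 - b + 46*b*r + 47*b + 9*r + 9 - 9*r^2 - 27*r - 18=-5*b^2 + b*(46*r + 46) - 9*r^2 - 18*r - 9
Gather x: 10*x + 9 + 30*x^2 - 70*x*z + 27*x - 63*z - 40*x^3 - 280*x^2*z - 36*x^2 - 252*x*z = -40*x^3 + x^2*(-280*z - 6) + x*(37 - 322*z) - 63*z + 9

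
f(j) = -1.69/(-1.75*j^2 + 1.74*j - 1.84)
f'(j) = -1.69*(3.5*j - 1.74)/(-1.75*j^2 + 1.74*j - 1.84)^2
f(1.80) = 0.39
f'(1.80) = -0.40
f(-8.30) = 0.01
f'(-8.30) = 0.00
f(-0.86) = 0.36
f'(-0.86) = 0.37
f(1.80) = 0.39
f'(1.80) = -0.40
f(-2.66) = 0.09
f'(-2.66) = 0.05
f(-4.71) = 0.03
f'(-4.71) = 0.01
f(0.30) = 1.15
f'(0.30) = 0.54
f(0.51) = 1.20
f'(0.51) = -0.04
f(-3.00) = 0.07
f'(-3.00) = 0.04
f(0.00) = 0.92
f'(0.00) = 0.87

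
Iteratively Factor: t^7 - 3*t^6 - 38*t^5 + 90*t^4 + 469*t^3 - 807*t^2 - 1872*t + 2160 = (t - 3)*(t^6 - 38*t^4 - 24*t^3 + 397*t^2 + 384*t - 720) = (t - 3)*(t + 3)*(t^5 - 3*t^4 - 29*t^3 + 63*t^2 + 208*t - 240) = (t - 3)*(t - 1)*(t + 3)*(t^4 - 2*t^3 - 31*t^2 + 32*t + 240) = (t - 5)*(t - 3)*(t - 1)*(t + 3)*(t^3 + 3*t^2 - 16*t - 48) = (t - 5)*(t - 3)*(t - 1)*(t + 3)*(t + 4)*(t^2 - t - 12) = (t - 5)*(t - 4)*(t - 3)*(t - 1)*(t + 3)*(t + 4)*(t + 3)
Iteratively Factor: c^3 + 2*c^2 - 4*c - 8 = (c - 2)*(c^2 + 4*c + 4) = (c - 2)*(c + 2)*(c + 2)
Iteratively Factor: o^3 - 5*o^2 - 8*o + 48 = (o + 3)*(o^2 - 8*o + 16) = (o - 4)*(o + 3)*(o - 4)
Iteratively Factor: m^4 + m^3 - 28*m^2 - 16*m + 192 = (m - 3)*(m^3 + 4*m^2 - 16*m - 64) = (m - 3)*(m + 4)*(m^2 - 16) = (m - 4)*(m - 3)*(m + 4)*(m + 4)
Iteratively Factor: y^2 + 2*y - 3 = (y - 1)*(y + 3)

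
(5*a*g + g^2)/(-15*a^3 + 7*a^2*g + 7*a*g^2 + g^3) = g/(-3*a^2 + 2*a*g + g^2)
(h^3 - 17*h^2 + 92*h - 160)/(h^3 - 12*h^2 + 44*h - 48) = (h^2 - 13*h + 40)/(h^2 - 8*h + 12)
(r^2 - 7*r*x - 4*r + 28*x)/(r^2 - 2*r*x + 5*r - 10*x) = (r^2 - 7*r*x - 4*r + 28*x)/(r^2 - 2*r*x + 5*r - 10*x)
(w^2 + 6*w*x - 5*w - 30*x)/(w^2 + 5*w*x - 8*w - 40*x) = (w^2 + 6*w*x - 5*w - 30*x)/(w^2 + 5*w*x - 8*w - 40*x)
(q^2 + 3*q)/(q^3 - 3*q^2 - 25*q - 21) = q/(q^2 - 6*q - 7)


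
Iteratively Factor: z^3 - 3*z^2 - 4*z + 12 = (z + 2)*(z^2 - 5*z + 6) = (z - 3)*(z + 2)*(z - 2)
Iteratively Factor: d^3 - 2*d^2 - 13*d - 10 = (d - 5)*(d^2 + 3*d + 2) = (d - 5)*(d + 1)*(d + 2)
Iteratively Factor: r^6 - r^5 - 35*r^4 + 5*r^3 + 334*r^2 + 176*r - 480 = (r - 5)*(r^5 + 4*r^4 - 15*r^3 - 70*r^2 - 16*r + 96) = (r - 5)*(r + 4)*(r^4 - 15*r^2 - 10*r + 24) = (r - 5)*(r - 4)*(r + 4)*(r^3 + 4*r^2 + r - 6) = (r - 5)*(r - 4)*(r - 1)*(r + 4)*(r^2 + 5*r + 6) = (r - 5)*(r - 4)*(r - 1)*(r + 2)*(r + 4)*(r + 3)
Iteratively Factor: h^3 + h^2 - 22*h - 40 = (h + 4)*(h^2 - 3*h - 10) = (h + 2)*(h + 4)*(h - 5)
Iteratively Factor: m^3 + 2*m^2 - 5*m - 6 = (m + 3)*(m^2 - m - 2) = (m - 2)*(m + 3)*(m + 1)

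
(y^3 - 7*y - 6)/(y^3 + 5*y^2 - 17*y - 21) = (y + 2)/(y + 7)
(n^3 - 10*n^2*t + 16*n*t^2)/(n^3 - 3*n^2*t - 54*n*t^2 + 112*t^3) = n/(n + 7*t)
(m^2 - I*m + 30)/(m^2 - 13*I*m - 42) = (m + 5*I)/(m - 7*I)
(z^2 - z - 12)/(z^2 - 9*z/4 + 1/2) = 4*(z^2 - z - 12)/(4*z^2 - 9*z + 2)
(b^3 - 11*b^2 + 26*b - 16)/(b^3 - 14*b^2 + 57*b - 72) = (b^2 - 3*b + 2)/(b^2 - 6*b + 9)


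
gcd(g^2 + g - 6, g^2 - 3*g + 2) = g - 2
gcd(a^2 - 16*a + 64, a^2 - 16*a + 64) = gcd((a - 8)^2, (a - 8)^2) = a^2 - 16*a + 64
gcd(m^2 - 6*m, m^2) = m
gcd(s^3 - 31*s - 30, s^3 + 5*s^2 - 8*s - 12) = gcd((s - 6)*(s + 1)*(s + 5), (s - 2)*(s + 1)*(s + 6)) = s + 1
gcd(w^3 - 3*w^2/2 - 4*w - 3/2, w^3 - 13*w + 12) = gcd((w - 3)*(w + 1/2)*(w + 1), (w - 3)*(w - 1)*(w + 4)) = w - 3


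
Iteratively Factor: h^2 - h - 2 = (h - 2)*(h + 1)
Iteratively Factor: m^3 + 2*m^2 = (m + 2)*(m^2) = m*(m + 2)*(m)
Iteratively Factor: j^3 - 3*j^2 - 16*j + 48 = (j + 4)*(j^2 - 7*j + 12) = (j - 4)*(j + 4)*(j - 3)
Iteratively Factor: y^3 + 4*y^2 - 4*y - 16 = (y + 2)*(y^2 + 2*y - 8) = (y + 2)*(y + 4)*(y - 2)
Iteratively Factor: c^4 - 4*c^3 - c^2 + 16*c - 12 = (c - 2)*(c^3 - 2*c^2 - 5*c + 6) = (c - 2)*(c - 1)*(c^2 - c - 6) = (c - 3)*(c - 2)*(c - 1)*(c + 2)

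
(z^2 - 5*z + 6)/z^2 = 1 - 5/z + 6/z^2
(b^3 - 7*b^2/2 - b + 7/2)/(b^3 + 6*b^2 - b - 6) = (b - 7/2)/(b + 6)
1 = 1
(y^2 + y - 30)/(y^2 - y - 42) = (y - 5)/(y - 7)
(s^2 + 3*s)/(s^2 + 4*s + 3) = s/(s + 1)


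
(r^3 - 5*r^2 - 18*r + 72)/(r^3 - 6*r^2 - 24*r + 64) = (r^2 - 9*r + 18)/(r^2 - 10*r + 16)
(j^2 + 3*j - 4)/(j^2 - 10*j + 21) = (j^2 + 3*j - 4)/(j^2 - 10*j + 21)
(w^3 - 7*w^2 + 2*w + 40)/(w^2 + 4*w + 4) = (w^2 - 9*w + 20)/(w + 2)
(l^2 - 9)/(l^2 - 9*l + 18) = (l + 3)/(l - 6)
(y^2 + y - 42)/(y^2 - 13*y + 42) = (y + 7)/(y - 7)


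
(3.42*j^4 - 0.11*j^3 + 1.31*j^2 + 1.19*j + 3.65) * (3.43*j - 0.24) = 11.7306*j^5 - 1.1981*j^4 + 4.5197*j^3 + 3.7673*j^2 + 12.2339*j - 0.876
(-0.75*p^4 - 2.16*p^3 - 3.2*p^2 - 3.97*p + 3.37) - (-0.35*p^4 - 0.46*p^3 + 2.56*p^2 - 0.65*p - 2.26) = -0.4*p^4 - 1.7*p^3 - 5.76*p^2 - 3.32*p + 5.63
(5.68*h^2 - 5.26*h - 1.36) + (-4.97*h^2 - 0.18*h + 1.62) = 0.71*h^2 - 5.44*h + 0.26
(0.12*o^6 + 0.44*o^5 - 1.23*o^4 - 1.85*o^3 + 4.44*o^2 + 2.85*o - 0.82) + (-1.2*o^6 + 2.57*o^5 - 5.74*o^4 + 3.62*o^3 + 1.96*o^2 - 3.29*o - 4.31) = -1.08*o^6 + 3.01*o^5 - 6.97*o^4 + 1.77*o^3 + 6.4*o^2 - 0.44*o - 5.13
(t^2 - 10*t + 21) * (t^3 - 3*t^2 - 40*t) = t^5 - 13*t^4 + 11*t^3 + 337*t^2 - 840*t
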